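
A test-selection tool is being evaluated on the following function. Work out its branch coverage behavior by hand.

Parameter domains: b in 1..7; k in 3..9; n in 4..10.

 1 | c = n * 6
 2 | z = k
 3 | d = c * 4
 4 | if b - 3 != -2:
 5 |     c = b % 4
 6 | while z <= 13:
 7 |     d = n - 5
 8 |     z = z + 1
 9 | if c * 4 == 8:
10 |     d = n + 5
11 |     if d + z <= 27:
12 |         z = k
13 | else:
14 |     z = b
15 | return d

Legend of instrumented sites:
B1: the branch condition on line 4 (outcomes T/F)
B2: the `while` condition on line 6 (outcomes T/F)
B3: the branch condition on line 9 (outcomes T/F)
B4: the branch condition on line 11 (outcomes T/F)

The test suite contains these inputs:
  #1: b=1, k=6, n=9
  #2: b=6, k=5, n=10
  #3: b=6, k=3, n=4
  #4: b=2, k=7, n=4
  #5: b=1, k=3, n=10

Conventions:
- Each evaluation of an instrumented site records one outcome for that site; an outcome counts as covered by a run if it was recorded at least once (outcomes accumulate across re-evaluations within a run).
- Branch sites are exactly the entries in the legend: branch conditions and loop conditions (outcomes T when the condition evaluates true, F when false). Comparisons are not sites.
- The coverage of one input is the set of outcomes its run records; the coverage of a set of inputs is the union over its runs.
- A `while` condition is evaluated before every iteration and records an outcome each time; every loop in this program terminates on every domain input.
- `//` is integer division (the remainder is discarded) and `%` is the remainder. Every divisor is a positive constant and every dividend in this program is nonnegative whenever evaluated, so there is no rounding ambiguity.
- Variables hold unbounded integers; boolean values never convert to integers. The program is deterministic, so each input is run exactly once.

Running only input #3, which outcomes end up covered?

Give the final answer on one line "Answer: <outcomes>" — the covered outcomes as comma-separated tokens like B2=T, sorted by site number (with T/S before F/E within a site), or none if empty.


Event log for input #3 (b=6, k=3, n=4):
  B1->T, B2->T, B2->T, B2->T, B2->T, B2->T, B2->T, B2->T, B2->T, B2->T
  B2->T, B2->T, B2->F, B3->T, B4->T
distinct outcomes covered: B1=T, B2=T, B2=F, B3=T, B4=T
Answer: B1=T, B2=T, B2=F, B3=T, B4=T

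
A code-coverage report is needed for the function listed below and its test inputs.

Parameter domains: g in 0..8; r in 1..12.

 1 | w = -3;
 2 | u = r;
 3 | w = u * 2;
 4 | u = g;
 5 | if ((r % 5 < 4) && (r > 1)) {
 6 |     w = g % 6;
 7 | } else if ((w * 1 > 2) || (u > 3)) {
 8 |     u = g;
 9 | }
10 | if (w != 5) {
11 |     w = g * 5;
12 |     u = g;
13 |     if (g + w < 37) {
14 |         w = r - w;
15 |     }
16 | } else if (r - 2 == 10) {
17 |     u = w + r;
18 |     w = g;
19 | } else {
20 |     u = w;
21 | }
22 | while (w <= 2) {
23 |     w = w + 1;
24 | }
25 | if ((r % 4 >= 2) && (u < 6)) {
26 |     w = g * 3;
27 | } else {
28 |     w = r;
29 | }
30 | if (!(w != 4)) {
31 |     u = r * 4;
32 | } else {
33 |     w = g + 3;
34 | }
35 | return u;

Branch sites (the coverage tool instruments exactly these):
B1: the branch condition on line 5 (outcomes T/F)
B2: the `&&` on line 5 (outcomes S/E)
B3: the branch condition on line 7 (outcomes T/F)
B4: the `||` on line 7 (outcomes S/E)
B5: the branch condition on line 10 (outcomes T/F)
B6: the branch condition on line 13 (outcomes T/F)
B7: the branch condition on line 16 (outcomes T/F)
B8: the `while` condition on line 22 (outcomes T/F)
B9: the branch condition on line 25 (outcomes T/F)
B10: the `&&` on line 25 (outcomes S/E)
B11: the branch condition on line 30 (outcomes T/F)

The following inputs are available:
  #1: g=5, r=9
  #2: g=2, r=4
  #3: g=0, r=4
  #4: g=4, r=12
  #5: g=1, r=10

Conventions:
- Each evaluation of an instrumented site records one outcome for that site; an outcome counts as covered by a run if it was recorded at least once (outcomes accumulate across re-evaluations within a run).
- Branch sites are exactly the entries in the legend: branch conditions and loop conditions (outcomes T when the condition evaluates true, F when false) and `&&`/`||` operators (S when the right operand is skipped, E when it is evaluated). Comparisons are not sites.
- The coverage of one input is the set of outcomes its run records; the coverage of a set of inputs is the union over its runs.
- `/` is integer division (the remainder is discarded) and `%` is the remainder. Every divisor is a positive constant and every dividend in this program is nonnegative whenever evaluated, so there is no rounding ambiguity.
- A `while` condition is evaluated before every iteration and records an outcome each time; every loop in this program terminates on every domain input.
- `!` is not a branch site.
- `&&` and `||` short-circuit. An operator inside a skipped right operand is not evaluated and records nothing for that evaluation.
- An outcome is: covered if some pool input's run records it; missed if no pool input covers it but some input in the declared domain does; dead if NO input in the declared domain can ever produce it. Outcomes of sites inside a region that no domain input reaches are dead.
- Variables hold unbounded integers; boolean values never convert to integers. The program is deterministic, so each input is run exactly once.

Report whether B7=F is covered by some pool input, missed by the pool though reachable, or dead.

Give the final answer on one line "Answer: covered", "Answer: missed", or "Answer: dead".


no pool input records B7=F
but domain input (g=5, r=2) does record it -> reachable, so missed
Answer: missed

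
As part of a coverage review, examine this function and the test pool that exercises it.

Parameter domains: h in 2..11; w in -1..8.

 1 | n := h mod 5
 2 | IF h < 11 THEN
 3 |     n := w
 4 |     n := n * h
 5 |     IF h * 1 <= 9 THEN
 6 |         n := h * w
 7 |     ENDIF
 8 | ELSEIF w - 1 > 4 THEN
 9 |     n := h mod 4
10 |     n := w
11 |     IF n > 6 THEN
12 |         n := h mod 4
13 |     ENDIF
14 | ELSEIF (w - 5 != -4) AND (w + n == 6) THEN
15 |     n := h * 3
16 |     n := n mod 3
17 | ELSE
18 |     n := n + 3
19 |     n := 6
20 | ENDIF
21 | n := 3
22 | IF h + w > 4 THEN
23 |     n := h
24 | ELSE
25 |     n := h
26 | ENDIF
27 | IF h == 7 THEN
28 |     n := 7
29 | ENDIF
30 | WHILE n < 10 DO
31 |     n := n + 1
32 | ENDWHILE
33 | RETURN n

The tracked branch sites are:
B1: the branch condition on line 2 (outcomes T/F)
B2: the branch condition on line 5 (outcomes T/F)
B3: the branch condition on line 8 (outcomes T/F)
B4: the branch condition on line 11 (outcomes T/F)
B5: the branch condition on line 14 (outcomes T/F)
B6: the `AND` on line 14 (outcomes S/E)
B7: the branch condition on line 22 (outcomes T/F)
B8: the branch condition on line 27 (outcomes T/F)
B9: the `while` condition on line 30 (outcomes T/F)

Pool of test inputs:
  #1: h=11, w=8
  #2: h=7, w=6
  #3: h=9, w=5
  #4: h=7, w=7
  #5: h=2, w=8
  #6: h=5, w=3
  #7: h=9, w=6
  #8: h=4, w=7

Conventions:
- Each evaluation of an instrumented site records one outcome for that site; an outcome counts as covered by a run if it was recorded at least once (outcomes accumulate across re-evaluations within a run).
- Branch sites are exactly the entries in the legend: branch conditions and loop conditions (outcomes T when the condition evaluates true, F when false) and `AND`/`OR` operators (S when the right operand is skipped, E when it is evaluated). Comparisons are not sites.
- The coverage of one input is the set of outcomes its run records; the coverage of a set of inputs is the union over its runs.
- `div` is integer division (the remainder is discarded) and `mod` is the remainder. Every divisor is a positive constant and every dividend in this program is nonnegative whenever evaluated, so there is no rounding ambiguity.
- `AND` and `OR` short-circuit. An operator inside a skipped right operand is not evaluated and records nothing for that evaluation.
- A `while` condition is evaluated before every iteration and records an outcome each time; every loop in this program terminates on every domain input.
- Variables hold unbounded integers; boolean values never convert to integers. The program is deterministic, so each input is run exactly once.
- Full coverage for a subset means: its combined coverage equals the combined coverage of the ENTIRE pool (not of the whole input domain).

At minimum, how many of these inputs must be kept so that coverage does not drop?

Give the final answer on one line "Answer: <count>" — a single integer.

run #1 (h=11, w=8) runs B1->F, B3->T, B4->T, B7->T, B8->F, B9->F; records B1=F, B3=T, B4=T, B7=T, B8=F, B9=F
run #2 (h=7, w=6) runs B1->T, B2->T, B7->T, B8->T, B9->T, B9->T, B9->T, B9->F; records B1=T, B2=T, B7=T, B8=T, B9=T, B9=F
run #3 (h=9, w=5) runs B1->T, B2->T, B7->T, B8->F, B9->T, B9->F; records B1=T, B2=T, B7=T, B8=F, B9=T, B9=F
run #4 (h=7, w=7) runs B1->T, B2->T, B7->T, B8->T, B9->T, B9->T, B9->T, B9->F; records B1=T, B2=T, B7=T, B8=T, B9=T, B9=F
run #5 (h=2, w=8) runs B1->T, B2->T, B7->T, B8->F, B9->T, B9->T, B9->T, B9->T, B9->T, B9->T, B9->T, B9->T, B9->F; records B1=T, B2=T, B7=T, B8=F, B9=T, B9=F
run #6 (h=5, w=3) runs B1->T, B2->T, B7->T, B8->F, B9->T, B9->T, B9->T, B9->T, B9->T, B9->F; records B1=T, B2=T, B7=T, B8=F, B9=T, B9=F
run #7 (h=9, w=6) runs B1->T, B2->T, B7->T, B8->F, B9->T, B9->F; records B1=T, B2=T, B7=T, B8=F, B9=T, B9=F
run #8 (h=4, w=7) runs B1->T, B2->T, B7->T, B8->F, B9->T, B9->T, B9->T, B9->T, B9->T, B9->T, B9->F; records B1=T, B2=T, B7=T, B8=F, B9=T, B9=F
pool-wide coverage (10 outcomes): B1=T, B1=F, B2=T, B3=T, B4=T, B7=T, B8=T, B8=F, B9=T, B9=F
every size-1 subset falls short of the 10 outcomes (best: 6/10)
size 2: inputs {1, 2} cover all 10 outcomes, and no lexicographically smaller subset of this size does

Answer: 2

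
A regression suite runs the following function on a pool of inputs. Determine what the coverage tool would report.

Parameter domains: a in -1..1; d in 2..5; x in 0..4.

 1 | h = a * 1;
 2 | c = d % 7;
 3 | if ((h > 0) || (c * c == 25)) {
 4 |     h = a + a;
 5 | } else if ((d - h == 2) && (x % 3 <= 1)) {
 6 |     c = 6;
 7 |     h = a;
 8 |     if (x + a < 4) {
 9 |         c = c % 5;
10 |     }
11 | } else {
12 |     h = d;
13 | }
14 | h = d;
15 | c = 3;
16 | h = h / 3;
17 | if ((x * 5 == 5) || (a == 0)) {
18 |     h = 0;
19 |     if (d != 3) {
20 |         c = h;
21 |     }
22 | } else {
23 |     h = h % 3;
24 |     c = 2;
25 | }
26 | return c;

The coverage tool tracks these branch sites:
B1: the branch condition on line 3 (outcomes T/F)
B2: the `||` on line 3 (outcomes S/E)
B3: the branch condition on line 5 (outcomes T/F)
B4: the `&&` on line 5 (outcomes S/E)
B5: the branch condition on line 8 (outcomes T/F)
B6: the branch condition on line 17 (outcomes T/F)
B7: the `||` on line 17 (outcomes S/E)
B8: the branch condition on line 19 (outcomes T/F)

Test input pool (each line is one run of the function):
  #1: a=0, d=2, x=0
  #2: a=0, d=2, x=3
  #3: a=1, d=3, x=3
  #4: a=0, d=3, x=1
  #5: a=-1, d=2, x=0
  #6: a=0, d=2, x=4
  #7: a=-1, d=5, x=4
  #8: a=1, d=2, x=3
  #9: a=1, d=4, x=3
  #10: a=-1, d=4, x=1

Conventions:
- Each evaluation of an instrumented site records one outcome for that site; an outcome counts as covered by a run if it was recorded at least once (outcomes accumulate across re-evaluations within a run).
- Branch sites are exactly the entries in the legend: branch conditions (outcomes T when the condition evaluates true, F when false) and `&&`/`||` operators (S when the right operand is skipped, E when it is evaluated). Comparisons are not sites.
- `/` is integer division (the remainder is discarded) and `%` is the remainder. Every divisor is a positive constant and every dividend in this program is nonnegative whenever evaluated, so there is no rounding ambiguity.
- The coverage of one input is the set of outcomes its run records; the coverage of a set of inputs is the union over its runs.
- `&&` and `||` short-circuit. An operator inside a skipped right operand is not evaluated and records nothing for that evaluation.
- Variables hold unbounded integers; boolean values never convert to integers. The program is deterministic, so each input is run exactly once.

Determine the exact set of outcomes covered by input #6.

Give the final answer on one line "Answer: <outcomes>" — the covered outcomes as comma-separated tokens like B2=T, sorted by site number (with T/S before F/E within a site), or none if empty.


Event log for input #6 (a=0, d=2, x=4):
  B2->E, B1->F, B4->E, B3->T, B5->F, B7->E, B6->T, B8->T
deduplicating events, the covered set is: B1=F, B2=E, B3=T, B4=E, B5=F, B6=T, B7=E, B8=T
Answer: B1=F, B2=E, B3=T, B4=E, B5=F, B6=T, B7=E, B8=T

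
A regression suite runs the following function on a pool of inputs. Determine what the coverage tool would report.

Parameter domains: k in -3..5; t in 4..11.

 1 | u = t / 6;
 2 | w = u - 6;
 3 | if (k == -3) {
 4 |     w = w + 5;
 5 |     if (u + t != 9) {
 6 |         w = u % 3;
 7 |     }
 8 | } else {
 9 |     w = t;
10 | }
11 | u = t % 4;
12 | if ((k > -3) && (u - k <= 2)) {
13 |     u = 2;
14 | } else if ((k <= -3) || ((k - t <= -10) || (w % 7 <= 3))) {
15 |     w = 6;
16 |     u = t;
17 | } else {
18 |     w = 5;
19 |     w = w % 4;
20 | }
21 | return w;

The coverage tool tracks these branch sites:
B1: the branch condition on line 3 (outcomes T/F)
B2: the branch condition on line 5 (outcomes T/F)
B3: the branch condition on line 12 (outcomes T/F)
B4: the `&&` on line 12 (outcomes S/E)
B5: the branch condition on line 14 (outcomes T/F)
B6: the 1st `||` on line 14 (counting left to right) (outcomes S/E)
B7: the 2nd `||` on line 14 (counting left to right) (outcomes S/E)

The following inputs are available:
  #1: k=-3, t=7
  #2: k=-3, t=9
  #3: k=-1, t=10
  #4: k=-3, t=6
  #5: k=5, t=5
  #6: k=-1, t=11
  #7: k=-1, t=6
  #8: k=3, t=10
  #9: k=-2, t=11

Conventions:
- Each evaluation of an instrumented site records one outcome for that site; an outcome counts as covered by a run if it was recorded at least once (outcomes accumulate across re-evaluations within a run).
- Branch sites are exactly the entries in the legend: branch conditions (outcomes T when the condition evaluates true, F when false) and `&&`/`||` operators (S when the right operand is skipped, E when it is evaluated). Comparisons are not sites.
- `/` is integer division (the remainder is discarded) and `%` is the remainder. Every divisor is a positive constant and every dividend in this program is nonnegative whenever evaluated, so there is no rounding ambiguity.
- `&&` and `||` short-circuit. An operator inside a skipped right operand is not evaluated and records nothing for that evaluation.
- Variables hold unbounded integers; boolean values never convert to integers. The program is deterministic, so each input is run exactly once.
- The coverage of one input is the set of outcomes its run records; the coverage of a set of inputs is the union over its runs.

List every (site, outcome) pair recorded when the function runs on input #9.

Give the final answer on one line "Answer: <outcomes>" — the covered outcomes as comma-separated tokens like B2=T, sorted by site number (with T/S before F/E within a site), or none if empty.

Event log for input #9 (k=-2, t=11):
  B1->F, B4->E, B3->F, B6->E, B7->S, B5->T
as a set, this run covers: B1=F, B3=F, B4=E, B5=T, B6=E, B7=S

Answer: B1=F, B3=F, B4=E, B5=T, B6=E, B7=S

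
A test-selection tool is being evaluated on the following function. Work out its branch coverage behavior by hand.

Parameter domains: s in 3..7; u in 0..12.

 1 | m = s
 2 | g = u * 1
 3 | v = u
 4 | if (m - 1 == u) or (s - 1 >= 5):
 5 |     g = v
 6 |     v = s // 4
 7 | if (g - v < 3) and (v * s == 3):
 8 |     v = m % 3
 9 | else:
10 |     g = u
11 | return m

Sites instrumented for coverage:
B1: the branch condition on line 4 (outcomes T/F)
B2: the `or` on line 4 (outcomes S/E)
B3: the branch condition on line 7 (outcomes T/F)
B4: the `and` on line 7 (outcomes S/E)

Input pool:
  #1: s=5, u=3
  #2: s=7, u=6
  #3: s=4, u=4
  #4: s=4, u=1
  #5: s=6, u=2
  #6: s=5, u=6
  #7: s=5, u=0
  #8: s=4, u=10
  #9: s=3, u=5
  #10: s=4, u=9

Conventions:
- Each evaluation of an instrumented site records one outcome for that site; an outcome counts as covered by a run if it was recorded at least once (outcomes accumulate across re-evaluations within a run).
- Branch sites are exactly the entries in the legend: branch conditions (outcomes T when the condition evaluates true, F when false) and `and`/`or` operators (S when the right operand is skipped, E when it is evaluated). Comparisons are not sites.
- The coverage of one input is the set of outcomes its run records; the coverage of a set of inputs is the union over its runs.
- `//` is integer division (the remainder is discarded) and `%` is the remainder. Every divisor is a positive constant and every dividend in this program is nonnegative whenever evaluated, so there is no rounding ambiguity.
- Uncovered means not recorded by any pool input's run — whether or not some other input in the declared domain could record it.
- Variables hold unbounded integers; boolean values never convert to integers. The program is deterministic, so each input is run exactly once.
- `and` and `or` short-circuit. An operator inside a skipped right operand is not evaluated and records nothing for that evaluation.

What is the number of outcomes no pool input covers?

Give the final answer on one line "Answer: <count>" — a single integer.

#1 (s=5, u=3) -> covered: B1=F, B2=E, B3=F, B4=E
#2 (s=7, u=6) -> covered: B1=T, B2=S, B3=F, B4=S
#3 (s=4, u=4) -> covered: B1=F, B2=E, B3=F, B4=E
#4 (s=4, u=1) -> covered: B1=F, B2=E, B3=F, B4=E
#5 (s=6, u=2) -> covered: B1=T, B2=E, B3=F, B4=E
#6 (s=5, u=6) -> covered: B1=F, B2=E, B3=F, B4=E
#7 (s=5, u=0) -> covered: B1=F, B2=E, B3=F, B4=E
#8 (s=4, u=10) -> covered: B1=F, B2=E, B3=F, B4=E
#9 (s=3, u=5) -> covered: B1=F, B2=E, B3=F, B4=E
#10 (s=4, u=9) -> covered: B1=F, B2=E, B3=F, B4=E
union over the pool: B1=T, B1=F, B2=S, B2=E, B3=F, B4=S, B4=E
uncovered (1 of 8): B3=T

Answer: 1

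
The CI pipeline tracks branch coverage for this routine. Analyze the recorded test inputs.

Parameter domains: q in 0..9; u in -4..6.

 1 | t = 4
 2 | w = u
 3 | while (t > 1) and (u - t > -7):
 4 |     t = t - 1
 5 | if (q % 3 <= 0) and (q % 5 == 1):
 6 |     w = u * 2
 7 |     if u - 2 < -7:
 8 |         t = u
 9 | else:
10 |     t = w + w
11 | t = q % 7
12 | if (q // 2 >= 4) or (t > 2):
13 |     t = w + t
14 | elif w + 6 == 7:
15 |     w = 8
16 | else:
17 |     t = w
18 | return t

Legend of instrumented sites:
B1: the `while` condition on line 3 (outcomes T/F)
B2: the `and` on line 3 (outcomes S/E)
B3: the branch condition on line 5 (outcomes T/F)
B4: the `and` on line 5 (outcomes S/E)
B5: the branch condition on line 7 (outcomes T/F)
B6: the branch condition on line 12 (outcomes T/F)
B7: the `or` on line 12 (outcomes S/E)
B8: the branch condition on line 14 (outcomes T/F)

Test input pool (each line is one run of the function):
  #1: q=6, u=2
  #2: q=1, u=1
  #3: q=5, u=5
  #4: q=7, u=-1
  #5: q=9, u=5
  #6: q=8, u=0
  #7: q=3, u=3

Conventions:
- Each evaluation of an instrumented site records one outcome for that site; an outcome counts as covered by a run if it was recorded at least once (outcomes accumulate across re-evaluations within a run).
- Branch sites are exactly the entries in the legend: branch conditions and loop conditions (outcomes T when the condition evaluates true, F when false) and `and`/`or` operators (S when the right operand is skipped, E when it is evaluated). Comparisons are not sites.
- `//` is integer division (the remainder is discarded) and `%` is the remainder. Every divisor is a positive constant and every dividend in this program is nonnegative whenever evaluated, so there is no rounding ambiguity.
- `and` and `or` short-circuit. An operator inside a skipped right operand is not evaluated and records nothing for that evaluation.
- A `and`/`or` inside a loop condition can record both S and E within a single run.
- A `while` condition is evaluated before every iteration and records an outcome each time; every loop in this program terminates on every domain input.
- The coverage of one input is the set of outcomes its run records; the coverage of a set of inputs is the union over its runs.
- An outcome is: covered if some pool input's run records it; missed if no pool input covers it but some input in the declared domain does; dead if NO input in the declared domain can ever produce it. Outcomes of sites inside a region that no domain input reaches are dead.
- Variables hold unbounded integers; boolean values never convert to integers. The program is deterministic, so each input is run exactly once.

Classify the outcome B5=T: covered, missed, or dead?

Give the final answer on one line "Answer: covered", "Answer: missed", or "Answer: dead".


no pool input records B5=T
checking all 110 inputs in the declared domain: B5=T is never recorded -> dead
Answer: dead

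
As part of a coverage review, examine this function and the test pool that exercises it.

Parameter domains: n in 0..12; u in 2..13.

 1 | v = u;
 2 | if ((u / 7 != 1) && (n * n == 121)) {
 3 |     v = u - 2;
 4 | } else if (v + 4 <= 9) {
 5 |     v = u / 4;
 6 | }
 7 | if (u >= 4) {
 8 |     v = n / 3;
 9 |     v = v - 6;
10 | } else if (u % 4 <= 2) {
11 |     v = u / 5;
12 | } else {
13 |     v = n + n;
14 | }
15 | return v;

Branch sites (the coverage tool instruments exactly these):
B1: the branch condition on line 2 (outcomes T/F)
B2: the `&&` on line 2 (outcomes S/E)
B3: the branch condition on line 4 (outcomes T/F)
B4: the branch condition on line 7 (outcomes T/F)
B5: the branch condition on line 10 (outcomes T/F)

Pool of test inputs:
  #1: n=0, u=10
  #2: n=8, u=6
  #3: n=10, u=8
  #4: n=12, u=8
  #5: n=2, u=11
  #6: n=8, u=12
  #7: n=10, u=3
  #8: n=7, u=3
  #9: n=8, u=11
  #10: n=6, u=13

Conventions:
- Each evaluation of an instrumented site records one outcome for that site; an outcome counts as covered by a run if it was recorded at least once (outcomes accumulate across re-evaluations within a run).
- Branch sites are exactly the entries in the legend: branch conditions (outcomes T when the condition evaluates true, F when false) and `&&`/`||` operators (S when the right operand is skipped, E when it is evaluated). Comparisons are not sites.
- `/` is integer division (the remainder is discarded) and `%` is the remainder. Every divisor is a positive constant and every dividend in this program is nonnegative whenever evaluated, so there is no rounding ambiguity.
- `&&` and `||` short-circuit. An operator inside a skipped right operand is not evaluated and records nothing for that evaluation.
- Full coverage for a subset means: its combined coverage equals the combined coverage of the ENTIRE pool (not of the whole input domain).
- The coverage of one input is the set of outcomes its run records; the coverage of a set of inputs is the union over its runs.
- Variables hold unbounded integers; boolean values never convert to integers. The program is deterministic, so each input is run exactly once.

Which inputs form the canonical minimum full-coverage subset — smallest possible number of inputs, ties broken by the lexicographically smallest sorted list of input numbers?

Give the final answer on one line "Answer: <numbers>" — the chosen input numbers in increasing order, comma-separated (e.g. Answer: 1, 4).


test 1 (n=0, u=10) fires B2->S, B1->F, B3->F, B4->T; hits B1=F, B2=S, B3=F, B4=T
test 2 (n=8, u=6) fires B2->E, B1->F, B3->F, B4->T; hits B1=F, B2=E, B3=F, B4=T
test 3 (n=10, u=8) fires B2->S, B1->F, B3->F, B4->T; hits B1=F, B2=S, B3=F, B4=T
test 4 (n=12, u=8) fires B2->S, B1->F, B3->F, B4->T; hits B1=F, B2=S, B3=F, B4=T
test 5 (n=2, u=11) fires B2->S, B1->F, B3->F, B4->T; hits B1=F, B2=S, B3=F, B4=T
test 6 (n=8, u=12) fires B2->S, B1->F, B3->F, B4->T; hits B1=F, B2=S, B3=F, B4=T
test 7 (n=10, u=3) fires B2->E, B1->F, B3->T, B4->F, B5->F; hits B1=F, B2=E, B3=T, B4=F, B5=F
test 8 (n=7, u=3) fires B2->E, B1->F, B3->T, B4->F, B5->F; hits B1=F, B2=E, B3=T, B4=F, B5=F
test 9 (n=8, u=11) fires B2->S, B1->F, B3->F, B4->T; hits B1=F, B2=S, B3=F, B4=T
test 10 (n=6, u=13) fires B2->S, B1->F, B3->F, B4->T; hits B1=F, B2=S, B3=F, B4=T
union over all inputs: B1=F, B2=S, B2=E, B3=T, B3=F, B4=T, B4=F, B5=F (8 outcomes)
size 1 is not enough: best union over all size-1 subsets is 5/8
inputs {1, 7} (size 2) cover everything; no size-2 subset with a lexicographically smaller index list covers all 8
Answer: 1, 7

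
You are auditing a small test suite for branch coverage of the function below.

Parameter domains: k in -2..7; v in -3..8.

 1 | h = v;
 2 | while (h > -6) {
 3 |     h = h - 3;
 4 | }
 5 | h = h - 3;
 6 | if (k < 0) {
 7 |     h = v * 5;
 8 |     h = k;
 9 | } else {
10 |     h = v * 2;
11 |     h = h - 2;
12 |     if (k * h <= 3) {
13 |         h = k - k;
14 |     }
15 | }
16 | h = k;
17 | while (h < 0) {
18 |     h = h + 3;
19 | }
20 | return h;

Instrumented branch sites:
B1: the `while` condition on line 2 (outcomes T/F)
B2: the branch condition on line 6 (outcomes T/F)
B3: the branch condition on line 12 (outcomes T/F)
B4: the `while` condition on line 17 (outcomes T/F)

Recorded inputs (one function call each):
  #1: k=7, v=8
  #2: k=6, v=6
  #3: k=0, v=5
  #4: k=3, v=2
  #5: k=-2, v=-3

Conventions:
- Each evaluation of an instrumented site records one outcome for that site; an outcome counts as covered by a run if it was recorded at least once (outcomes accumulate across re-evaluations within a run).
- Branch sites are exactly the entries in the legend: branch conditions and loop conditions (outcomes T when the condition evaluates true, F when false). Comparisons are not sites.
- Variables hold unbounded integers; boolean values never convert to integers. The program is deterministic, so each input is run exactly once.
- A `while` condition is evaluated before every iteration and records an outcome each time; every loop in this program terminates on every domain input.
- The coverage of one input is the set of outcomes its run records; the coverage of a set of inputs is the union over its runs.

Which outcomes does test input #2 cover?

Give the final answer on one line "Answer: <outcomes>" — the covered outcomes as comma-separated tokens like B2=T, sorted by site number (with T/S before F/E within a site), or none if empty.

Event log for input #2 (k=6, v=6):
  B1->T, B1->T, B1->T, B1->T, B1->F, B2->F, B3->F, B4->F
as a set, this run covers: B1=T, B1=F, B2=F, B3=F, B4=F

Answer: B1=T, B1=F, B2=F, B3=F, B4=F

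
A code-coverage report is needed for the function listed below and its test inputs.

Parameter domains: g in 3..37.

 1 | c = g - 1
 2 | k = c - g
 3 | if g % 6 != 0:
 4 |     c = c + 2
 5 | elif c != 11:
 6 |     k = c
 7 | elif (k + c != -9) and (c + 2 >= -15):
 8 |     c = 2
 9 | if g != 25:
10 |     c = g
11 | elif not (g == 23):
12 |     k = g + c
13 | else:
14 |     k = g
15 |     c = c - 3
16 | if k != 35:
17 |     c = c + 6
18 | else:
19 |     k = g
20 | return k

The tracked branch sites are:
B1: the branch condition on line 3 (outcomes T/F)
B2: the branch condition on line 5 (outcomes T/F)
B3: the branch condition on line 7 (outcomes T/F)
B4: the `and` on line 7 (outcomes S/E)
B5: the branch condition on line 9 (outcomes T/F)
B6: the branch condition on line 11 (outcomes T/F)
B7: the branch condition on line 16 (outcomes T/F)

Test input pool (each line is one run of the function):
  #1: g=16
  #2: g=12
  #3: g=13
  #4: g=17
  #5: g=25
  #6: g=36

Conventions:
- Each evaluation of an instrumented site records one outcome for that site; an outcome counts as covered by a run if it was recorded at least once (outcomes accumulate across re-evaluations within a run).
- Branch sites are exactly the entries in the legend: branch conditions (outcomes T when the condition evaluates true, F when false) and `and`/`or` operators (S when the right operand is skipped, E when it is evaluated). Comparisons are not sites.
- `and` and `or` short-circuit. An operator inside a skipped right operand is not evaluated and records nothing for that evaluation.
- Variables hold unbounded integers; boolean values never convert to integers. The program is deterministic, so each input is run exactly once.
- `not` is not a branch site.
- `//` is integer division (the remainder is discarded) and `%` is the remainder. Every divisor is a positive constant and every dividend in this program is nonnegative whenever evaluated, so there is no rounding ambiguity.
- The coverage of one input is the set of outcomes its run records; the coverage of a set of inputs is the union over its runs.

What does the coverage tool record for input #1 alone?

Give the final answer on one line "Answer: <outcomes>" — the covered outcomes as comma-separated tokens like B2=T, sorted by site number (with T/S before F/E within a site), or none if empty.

Tracing the run of input #1 (g=16):
  B1->T, B5->T, B7->T
deduplicating events, the covered set is: B1=T, B5=T, B7=T

Answer: B1=T, B5=T, B7=T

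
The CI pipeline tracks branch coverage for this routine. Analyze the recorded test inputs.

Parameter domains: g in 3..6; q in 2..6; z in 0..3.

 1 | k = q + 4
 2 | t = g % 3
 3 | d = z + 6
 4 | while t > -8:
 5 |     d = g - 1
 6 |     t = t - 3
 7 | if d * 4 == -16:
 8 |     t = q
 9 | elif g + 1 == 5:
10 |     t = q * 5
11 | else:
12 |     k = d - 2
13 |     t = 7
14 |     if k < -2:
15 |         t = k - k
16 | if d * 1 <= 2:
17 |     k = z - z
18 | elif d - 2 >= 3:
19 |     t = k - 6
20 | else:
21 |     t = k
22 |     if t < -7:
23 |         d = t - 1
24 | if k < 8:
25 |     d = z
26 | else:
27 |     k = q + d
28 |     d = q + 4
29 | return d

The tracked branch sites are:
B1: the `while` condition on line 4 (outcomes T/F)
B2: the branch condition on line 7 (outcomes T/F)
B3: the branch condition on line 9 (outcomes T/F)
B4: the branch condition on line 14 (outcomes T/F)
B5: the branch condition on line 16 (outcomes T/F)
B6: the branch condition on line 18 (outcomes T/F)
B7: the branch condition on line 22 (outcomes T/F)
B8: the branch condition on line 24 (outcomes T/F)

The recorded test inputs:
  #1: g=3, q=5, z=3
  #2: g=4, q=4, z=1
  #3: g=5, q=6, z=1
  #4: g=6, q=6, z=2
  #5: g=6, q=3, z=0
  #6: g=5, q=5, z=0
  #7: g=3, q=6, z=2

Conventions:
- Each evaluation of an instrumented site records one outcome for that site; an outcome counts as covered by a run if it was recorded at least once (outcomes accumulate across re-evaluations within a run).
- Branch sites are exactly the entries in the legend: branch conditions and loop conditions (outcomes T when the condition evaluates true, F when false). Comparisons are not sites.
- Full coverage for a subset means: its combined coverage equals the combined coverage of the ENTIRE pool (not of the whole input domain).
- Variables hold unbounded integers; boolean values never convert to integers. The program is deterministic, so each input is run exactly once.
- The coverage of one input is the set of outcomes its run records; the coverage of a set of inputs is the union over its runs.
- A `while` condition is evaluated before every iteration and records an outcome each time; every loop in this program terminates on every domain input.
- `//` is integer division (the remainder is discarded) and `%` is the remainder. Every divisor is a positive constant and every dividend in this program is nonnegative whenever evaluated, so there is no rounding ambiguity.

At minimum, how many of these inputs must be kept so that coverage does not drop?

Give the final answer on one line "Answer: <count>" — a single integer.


input #1, g=3, q=5, z=3: outcomes B1=T, B1=F, B2=F, B3=F, B4=F, B5=T, B8=T
input #2, g=4, q=4, z=1: outcomes B1=T, B1=F, B2=F, B3=T, B5=F, B6=F, B7=F, B8=F
input #3, g=5, q=6, z=1: outcomes B1=T, B1=F, B2=F, B3=F, B4=F, B5=F, B6=F, B7=F, B8=T
input #4, g=6, q=6, z=2: outcomes B1=T, B1=F, B2=F, B3=F, B4=F, B5=F, B6=T, B8=T
input #5, g=6, q=3, z=0: outcomes B1=T, B1=F, B2=F, B3=F, B4=F, B5=F, B6=T, B8=T
input #6, g=5, q=5, z=0: outcomes B1=T, B1=F, B2=F, B3=F, B4=F, B5=F, B6=F, B7=F, B8=T
input #7, g=3, q=6, z=2: outcomes B1=T, B1=F, B2=F, B3=F, B4=F, B5=T, B8=T
union over all inputs: B1=T, B1=F, B2=F, B3=T, B3=F, B4=F, B5=T, B5=F, B6=T, B6=F, B7=F, B8=T, B8=F (13 outcomes)
no size-1 subset reaches all 13 outcomes (best union: 9/13)
no size-2 subset reaches all 13 outcomes (best union: 12/13)
inputs {1, 2, 4} (size 3) cover everything; no size-3 subset with a lexicographically smaller index list covers all 13
Answer: 3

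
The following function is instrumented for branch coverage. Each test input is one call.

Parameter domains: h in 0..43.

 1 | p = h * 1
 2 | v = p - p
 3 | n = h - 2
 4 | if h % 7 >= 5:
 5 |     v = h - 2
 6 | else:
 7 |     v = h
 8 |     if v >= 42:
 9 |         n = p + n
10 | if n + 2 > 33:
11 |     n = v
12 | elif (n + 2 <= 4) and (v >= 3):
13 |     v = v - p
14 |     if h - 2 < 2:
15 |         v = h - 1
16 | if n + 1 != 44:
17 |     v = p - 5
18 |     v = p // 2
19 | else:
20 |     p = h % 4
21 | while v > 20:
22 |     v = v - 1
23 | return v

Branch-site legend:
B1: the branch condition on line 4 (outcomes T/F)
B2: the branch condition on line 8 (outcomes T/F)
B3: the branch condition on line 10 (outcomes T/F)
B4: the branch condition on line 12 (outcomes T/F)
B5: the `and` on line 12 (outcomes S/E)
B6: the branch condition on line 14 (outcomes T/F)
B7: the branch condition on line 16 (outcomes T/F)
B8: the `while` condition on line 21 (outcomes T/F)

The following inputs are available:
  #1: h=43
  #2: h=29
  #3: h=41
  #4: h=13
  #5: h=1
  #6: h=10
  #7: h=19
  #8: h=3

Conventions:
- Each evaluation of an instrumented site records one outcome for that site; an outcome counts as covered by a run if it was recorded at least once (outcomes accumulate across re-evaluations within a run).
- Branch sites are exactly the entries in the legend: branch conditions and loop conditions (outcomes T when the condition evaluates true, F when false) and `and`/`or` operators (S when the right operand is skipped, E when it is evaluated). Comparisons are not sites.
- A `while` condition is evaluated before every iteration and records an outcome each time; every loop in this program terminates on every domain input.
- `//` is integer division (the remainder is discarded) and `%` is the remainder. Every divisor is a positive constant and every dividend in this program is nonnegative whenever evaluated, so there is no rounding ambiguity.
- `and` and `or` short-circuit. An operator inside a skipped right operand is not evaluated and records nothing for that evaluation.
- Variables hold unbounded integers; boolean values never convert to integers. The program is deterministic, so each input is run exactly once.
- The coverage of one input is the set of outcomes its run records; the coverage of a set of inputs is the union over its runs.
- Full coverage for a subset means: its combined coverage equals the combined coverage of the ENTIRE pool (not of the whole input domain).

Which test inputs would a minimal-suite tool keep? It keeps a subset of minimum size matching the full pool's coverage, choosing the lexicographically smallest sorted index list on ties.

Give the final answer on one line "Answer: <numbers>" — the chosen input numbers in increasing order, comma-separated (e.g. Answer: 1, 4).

test 1 (h=43) fires B1->F, B2->T, B3->T, B7->F, B8->T, B8->T, B8->T, B8->T, B8->T, B8->T, B8->T, B8->T, B8->T, B8->T, ...; hits B1=F, B2=T, B3=T, B7=F, B8=T, B8=F
test 2 (h=29) fires B1->F, B2->F, B3->F, B5->S, B4->F, B7->T, B8->F; hits B1=F, B2=F, B3=F, B4=F, B5=S, B7=T, B8=F
test 3 (h=41) fires B1->T, B3->T, B7->T, B8->F; hits B1=T, B3=T, B7=T, B8=F
test 4 (h=13) fires B1->T, B3->F, B5->S, B4->F, B7->T, B8->F; hits B1=T, B3=F, B4=F, B5=S, B7=T, B8=F
test 5 (h=1) fires B1->F, B2->F, B3->F, B5->E, B4->F, B7->T, B8->F; hits B1=F, B2=F, B3=F, B4=F, B5=E, B7=T, B8=F
test 6 (h=10) fires B1->F, B2->F, B3->F, B5->S, B4->F, B7->T, B8->F; hits B1=F, B2=F, B3=F, B4=F, B5=S, B7=T, B8=F
test 7 (h=19) fires B1->T, B3->F, B5->S, B4->F, B7->T, B8->F; hits B1=T, B3=F, B4=F, B5=S, B7=T, B8=F
test 8 (h=3) fires B1->F, B2->F, B3->F, B5->E, B4->T, B6->T, B7->T, B8->F; hits B1=F, B2=F, B3=F, B4=T, B5=E, B6=T, B7=T, B8=F
together the pool reaches 15 outcomes: B1=T, B1=F, B2=T, B2=F, B3=T, B3=F, B4=T, B4=F, B5=S, B5=E, B6=T, B7=T, B7=F, B8=T, B8=F
size 1 is not enough: best union over all size-1 subsets is 8/15
size 2 is not enough: best union over all size-2 subsets is 12/15
size 3: inputs {1, 4, 8} cover all 15 outcomes, and no lexicographically smaller subset of this size does

Answer: 1, 4, 8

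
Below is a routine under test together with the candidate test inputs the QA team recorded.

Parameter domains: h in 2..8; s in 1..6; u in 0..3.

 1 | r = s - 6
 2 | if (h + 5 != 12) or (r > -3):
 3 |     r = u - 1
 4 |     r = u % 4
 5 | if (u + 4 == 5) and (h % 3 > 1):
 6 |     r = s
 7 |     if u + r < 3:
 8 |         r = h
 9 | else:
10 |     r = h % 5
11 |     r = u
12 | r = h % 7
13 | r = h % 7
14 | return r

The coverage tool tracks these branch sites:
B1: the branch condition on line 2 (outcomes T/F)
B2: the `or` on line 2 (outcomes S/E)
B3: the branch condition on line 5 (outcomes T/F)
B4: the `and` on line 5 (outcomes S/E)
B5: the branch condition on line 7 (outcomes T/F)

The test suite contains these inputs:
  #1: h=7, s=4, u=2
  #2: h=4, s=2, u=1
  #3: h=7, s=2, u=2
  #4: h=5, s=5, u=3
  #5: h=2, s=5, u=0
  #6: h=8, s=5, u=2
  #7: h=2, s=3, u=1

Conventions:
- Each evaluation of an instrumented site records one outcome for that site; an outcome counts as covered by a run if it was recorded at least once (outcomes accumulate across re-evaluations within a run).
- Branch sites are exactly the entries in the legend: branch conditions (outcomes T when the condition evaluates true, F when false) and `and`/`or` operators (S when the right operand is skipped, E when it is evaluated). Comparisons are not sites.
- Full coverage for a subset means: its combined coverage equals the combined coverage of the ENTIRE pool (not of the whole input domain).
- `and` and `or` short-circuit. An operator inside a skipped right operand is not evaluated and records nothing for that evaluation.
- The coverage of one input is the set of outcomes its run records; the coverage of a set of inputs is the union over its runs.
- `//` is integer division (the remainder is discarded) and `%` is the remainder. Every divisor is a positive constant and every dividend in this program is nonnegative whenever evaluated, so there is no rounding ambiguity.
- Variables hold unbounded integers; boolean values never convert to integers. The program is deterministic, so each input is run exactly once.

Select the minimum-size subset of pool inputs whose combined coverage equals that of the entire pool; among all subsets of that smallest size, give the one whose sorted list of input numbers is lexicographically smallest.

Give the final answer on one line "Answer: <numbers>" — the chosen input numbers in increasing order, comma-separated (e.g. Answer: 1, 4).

test 1 (h=7, s=4, u=2) fires B2->E, B1->T, B4->S, B3->F; hits B1=T, B2=E, B3=F, B4=S
test 2 (h=4, s=2, u=1) fires B2->S, B1->T, B4->E, B3->F; hits B1=T, B2=S, B3=F, B4=E
test 3 (h=7, s=2, u=2) fires B2->E, B1->F, B4->S, B3->F; hits B1=F, B2=E, B3=F, B4=S
test 4 (h=5, s=5, u=3) fires B2->S, B1->T, B4->S, B3->F; hits B1=T, B2=S, B3=F, B4=S
test 5 (h=2, s=5, u=0) fires B2->S, B1->T, B4->S, B3->F; hits B1=T, B2=S, B3=F, B4=S
test 6 (h=8, s=5, u=2) fires B2->S, B1->T, B4->S, B3->F; hits B1=T, B2=S, B3=F, B4=S
test 7 (h=2, s=3, u=1) fires B2->S, B1->T, B4->E, B3->T, B5->F; hits B1=T, B2=S, B3=T, B4=E, B5=F
the full pool covers 9 outcomes: B1=T, B1=F, B2=S, B2=E, B3=T, B3=F, B4=S, B4=E, B5=F
every size-1 subset falls short of the 9 outcomes (best: 5/9)
at size 2, {3, 7} reaches all 9 outcomes; every lexicographically earlier size-2 subset fails

Answer: 3, 7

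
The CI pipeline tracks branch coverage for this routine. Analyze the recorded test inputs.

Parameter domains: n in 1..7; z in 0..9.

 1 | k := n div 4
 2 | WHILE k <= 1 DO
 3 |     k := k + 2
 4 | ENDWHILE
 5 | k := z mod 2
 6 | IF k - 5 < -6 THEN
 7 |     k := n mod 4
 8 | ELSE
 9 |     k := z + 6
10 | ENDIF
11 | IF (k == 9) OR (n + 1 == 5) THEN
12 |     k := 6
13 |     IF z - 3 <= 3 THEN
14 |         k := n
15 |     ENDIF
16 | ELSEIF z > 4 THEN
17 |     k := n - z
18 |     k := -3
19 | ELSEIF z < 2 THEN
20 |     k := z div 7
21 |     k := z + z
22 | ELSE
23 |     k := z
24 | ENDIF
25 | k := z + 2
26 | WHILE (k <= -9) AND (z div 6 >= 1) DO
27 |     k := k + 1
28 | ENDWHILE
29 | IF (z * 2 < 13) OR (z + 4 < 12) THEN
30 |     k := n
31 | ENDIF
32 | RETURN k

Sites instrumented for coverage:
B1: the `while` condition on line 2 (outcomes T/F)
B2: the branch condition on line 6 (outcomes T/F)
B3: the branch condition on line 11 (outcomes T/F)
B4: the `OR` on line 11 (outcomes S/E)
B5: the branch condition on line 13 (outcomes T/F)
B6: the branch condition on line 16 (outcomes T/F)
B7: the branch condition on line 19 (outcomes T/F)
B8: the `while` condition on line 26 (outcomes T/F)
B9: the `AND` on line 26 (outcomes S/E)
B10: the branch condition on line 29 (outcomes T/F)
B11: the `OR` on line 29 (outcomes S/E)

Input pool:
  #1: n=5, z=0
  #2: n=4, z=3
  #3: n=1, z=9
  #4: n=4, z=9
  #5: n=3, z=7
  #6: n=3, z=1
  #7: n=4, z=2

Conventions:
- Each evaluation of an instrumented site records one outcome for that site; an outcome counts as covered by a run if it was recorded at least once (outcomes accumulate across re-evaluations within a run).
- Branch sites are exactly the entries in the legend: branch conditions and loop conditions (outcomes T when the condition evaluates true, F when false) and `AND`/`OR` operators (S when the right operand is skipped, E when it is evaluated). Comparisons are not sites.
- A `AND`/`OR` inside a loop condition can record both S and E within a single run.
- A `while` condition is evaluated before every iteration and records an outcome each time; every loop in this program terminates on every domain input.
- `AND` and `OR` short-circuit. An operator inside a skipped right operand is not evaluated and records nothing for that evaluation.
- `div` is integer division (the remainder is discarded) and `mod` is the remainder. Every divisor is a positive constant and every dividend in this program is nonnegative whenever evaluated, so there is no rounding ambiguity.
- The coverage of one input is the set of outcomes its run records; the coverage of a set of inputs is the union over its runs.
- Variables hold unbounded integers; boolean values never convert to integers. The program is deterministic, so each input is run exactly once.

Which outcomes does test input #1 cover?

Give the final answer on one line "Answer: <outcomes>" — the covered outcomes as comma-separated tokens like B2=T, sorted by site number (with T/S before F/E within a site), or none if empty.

Tracing the run of input #1 (n=5, z=0):
  B1->T, B1->F, B2->F, B4->E, B3->F, B6->F, B7->T, B9->S, B8->F, B11->S
  B10->T
distinct outcomes covered: B1=T, B1=F, B2=F, B3=F, B4=E, B6=F, B7=T, B8=F, B9=S, B10=T, B11=S

Answer: B1=T, B1=F, B2=F, B3=F, B4=E, B6=F, B7=T, B8=F, B9=S, B10=T, B11=S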